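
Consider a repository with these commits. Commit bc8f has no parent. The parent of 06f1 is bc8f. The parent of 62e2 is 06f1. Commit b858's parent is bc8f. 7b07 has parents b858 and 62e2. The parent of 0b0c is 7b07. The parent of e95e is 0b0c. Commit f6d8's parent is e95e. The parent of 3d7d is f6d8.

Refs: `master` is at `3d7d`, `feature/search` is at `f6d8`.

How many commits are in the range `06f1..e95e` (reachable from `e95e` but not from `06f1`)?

Reachable from e95e: {06f1, 0b0c, 62e2, 7b07, b858, bc8f, e95e}.
Reachable from 06f1: {06f1, bc8f}.
In e95e's history but not 06f1's: {0b0c, 62e2, 7b07, b858, e95e} — 5 commits.

5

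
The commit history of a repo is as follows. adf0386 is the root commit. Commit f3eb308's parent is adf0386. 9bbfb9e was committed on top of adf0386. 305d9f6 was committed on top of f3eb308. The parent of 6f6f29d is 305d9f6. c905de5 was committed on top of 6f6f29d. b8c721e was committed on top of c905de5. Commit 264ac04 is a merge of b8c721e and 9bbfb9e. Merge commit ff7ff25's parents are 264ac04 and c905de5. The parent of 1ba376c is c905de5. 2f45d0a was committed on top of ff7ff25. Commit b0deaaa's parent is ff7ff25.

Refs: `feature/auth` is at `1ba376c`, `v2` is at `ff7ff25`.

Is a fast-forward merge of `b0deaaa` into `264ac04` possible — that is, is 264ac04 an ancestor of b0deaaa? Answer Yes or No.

Yes

A fast-forward from 264ac04 to b0deaaa is possible iff 264ac04 is an ancestor of b0deaaa.
Ancestors of b0deaaa: {264ac04, 305d9f6, 6f6f29d, 9bbfb9e, adf0386, b0deaaa, b8c721e, c905de5, f3eb308, ff7ff25}.
264ac04 is among them, so fast-forward is possible.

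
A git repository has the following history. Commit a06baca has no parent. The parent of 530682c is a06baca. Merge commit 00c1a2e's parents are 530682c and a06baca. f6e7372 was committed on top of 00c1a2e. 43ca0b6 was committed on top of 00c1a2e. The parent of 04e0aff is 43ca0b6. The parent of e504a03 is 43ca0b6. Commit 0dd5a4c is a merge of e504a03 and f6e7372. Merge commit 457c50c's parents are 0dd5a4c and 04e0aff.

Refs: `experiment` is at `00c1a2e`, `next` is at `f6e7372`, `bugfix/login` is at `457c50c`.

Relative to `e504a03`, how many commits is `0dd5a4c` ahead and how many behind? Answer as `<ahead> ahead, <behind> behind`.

2 ahead, 0 behind

Reachable from 0dd5a4c: {00c1a2e, 0dd5a4c, 43ca0b6, 530682c, a06baca, e504a03, f6e7372}.
Reachable from e504a03: {00c1a2e, 43ca0b6, 530682c, a06baca, e504a03}.
Only in 0dd5a4c's history (ahead): {0dd5a4c, f6e7372} — 2.
Only in e504a03's history (behind): {} — 0.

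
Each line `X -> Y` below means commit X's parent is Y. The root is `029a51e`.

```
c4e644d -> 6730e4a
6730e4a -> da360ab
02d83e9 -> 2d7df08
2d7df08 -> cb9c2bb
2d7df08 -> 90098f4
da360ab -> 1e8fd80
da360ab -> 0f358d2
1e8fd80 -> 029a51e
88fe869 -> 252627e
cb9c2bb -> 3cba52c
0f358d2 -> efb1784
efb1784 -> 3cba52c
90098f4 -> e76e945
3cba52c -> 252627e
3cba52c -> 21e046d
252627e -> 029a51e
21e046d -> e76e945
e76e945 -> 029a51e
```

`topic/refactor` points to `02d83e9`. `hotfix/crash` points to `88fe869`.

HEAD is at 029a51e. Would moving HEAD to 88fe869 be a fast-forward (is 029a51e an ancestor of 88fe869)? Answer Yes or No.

A fast-forward from 029a51e to 88fe869 is possible iff 029a51e is an ancestor of 88fe869.
Ancestors of 88fe869: {029a51e, 252627e, 88fe869}.
029a51e is among them, so fast-forward is possible.

Yes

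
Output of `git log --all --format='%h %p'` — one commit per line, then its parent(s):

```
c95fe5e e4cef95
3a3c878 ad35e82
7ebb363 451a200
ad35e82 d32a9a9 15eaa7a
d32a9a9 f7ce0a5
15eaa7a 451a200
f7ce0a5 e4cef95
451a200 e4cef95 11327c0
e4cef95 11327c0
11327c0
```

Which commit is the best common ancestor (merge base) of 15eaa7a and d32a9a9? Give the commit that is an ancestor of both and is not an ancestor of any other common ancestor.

Ancestors of 15eaa7a: {11327c0, 15eaa7a, 451a200, e4cef95}.
Ancestors of d32a9a9: {11327c0, d32a9a9, e4cef95, f7ce0a5}.
Common ancestors: {11327c0, e4cef95}.
Among these, e4cef95 is not an ancestor of any other common ancestor — it is the merge base.

e4cef95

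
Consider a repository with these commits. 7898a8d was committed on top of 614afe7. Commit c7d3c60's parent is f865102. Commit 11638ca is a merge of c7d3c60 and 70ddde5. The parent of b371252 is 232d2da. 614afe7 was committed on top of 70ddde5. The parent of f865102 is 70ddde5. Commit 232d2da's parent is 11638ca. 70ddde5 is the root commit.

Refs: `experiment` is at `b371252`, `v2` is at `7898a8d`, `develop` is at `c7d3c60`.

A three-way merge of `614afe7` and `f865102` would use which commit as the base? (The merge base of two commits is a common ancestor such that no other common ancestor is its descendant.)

Ancestors of 614afe7: {614afe7, 70ddde5}.
Ancestors of f865102: {70ddde5, f865102}.
Common ancestors: {70ddde5}.
The only common ancestor is 70ddde5, so it is the merge base.

70ddde5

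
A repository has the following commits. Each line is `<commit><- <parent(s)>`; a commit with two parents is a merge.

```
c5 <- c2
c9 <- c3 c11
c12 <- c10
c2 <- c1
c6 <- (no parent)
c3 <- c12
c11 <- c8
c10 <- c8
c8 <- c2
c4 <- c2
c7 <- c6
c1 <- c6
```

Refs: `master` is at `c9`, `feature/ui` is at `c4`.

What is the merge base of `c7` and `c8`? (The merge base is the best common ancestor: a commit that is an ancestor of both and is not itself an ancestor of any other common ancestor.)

Ancestors of c7: {c6, c7}.
Ancestors of c8: {c1, c2, c6, c8}.
Common ancestors: {c6}.
The only common ancestor is c6, so it is the merge base.

c6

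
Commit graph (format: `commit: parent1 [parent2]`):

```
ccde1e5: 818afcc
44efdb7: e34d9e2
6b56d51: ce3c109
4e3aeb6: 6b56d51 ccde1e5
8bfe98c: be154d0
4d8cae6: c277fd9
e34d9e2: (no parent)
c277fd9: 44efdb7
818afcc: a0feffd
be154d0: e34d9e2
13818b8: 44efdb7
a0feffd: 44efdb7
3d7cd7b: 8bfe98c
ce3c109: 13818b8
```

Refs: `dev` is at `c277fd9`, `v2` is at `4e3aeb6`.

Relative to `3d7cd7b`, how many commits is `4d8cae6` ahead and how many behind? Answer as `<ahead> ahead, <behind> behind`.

3 ahead, 3 behind

Reachable from 4d8cae6: {44efdb7, 4d8cae6, c277fd9, e34d9e2}.
Reachable from 3d7cd7b: {3d7cd7b, 8bfe98c, be154d0, e34d9e2}.
Only in 4d8cae6's history (ahead): {44efdb7, 4d8cae6, c277fd9} — 3.
Only in 3d7cd7b's history (behind): {3d7cd7b, 8bfe98c, be154d0} — 3.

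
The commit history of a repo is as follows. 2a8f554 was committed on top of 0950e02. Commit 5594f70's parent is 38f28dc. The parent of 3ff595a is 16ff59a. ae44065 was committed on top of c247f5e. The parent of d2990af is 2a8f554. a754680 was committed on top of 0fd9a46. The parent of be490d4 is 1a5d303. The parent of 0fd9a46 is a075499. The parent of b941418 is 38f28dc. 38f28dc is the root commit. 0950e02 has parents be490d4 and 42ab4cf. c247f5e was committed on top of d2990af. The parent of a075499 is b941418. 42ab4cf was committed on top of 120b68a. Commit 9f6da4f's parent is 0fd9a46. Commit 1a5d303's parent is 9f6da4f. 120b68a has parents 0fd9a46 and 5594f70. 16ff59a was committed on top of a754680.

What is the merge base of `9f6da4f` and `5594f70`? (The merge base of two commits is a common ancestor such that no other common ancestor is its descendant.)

Ancestors of 9f6da4f: {0fd9a46, 38f28dc, 9f6da4f, a075499, b941418}.
Ancestors of 5594f70: {38f28dc, 5594f70}.
Common ancestors: {38f28dc}.
The only common ancestor is 38f28dc, so it is the merge base.

38f28dc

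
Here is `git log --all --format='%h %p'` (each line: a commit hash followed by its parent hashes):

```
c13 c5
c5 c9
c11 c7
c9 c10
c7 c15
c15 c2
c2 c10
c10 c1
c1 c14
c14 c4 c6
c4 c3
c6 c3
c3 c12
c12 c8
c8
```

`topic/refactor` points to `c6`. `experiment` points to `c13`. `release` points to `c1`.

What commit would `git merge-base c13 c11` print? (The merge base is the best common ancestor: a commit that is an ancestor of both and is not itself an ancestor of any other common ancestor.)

c10

Ancestors of c13: {c1, c10, c12, c13, c14, c3, c4, c5, c6, c8, c9}.
Ancestors of c11: {c1, c10, c11, c12, c14, c15, c2, c3, c4, c6, c7, c8}.
Common ancestors: {c1, c10, c12, c14, c3, c4, c6, c8}.
Among these, c10 is not an ancestor of any other common ancestor — it is the merge base.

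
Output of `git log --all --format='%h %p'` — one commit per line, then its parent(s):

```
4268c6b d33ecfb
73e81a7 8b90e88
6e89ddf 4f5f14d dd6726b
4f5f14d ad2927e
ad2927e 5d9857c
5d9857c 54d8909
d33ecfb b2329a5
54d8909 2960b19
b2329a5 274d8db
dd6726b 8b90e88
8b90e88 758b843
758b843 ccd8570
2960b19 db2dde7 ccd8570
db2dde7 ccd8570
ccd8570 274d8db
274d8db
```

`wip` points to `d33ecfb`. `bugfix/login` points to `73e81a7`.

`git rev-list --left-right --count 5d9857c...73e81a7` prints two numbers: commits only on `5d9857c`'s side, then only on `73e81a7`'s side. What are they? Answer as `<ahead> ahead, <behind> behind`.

4 ahead, 3 behind

Reachable from 5d9857c: {274d8db, 2960b19, 54d8909, 5d9857c, ccd8570, db2dde7}.
Reachable from 73e81a7: {274d8db, 73e81a7, 758b843, 8b90e88, ccd8570}.
Only in 5d9857c's history (ahead): {2960b19, 54d8909, 5d9857c, db2dde7} — 4.
Only in 73e81a7's history (behind): {73e81a7, 758b843, 8b90e88} — 3.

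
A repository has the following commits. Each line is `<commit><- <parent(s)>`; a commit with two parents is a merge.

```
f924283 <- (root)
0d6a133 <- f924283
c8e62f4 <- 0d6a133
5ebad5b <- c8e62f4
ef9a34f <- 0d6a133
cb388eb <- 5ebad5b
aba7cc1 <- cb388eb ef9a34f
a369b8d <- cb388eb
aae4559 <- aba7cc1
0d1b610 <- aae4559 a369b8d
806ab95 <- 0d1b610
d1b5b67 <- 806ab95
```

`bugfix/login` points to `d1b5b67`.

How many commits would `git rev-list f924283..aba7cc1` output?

6

Reachable from aba7cc1: {0d6a133, 5ebad5b, aba7cc1, c8e62f4, cb388eb, ef9a34f, f924283}.
Reachable from f924283: {f924283}.
In aba7cc1's history but not f924283's: {0d6a133, 5ebad5b, aba7cc1, c8e62f4, cb388eb, ef9a34f} — 6 commits.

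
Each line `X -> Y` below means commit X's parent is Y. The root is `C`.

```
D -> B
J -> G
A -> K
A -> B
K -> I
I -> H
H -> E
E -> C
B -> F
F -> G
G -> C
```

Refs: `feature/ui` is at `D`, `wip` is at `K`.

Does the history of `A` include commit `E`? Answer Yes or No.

Ancestors of A (commits reachable by following parents): {A, B, C, E, F, G, H, I, K}.
E is in that set, so it is an ancestor of A.

Yes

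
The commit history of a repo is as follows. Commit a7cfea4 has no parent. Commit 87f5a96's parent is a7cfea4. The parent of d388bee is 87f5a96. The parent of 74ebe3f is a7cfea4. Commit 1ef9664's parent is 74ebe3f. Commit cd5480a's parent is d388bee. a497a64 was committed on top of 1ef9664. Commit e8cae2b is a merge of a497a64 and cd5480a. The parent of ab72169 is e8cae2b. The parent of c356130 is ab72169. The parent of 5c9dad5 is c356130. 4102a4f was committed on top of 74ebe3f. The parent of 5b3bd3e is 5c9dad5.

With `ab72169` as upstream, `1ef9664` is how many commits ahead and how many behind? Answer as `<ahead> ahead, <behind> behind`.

0 ahead, 6 behind

Reachable from 1ef9664: {1ef9664, 74ebe3f, a7cfea4}.
Reachable from ab72169: {1ef9664, 74ebe3f, 87f5a96, a497a64, a7cfea4, ab72169, cd5480a, d388bee, e8cae2b}.
Only in 1ef9664's history (ahead): {} — 0.
Only in ab72169's history (behind): {87f5a96, a497a64, ab72169, cd5480a, d388bee, e8cae2b} — 6.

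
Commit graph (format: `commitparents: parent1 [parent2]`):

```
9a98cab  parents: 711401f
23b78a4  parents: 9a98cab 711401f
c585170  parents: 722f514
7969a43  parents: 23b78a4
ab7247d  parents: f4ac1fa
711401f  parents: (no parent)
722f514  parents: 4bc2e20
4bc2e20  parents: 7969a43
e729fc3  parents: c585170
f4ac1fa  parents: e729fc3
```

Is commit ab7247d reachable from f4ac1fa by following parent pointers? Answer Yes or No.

No

Ancestors of f4ac1fa: {23b78a4, 4bc2e20, 711401f, 722f514, 7969a43, 9a98cab, c585170, e729fc3, f4ac1fa}.
ab7247d is not in that set, so it is not an ancestor of f4ac1fa.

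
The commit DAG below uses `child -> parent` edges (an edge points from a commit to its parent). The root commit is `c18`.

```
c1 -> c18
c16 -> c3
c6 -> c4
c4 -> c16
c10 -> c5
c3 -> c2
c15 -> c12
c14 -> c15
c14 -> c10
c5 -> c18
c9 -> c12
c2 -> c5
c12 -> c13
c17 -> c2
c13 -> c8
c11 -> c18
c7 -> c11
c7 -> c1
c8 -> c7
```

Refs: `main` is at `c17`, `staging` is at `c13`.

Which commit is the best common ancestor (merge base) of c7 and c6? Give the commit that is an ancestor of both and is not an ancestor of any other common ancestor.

c18

Ancestors of c7: {c1, c11, c18, c7}.
Ancestors of c6: {c16, c18, c2, c3, c4, c5, c6}.
Common ancestors: {c18}.
The only common ancestor is c18, so it is the merge base.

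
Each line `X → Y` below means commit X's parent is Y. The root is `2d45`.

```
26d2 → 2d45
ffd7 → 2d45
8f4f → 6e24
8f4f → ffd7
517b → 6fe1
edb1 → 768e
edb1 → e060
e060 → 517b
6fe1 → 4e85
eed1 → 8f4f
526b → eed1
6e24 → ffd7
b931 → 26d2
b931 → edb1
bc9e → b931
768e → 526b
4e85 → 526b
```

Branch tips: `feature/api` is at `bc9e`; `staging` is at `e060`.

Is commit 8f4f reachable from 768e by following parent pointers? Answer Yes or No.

Yes

Ancestors of 768e (commits reachable by following parents): {2d45, 526b, 6e24, 768e, 8f4f, eed1, ffd7}.
8f4f is in that set, so it is an ancestor of 768e.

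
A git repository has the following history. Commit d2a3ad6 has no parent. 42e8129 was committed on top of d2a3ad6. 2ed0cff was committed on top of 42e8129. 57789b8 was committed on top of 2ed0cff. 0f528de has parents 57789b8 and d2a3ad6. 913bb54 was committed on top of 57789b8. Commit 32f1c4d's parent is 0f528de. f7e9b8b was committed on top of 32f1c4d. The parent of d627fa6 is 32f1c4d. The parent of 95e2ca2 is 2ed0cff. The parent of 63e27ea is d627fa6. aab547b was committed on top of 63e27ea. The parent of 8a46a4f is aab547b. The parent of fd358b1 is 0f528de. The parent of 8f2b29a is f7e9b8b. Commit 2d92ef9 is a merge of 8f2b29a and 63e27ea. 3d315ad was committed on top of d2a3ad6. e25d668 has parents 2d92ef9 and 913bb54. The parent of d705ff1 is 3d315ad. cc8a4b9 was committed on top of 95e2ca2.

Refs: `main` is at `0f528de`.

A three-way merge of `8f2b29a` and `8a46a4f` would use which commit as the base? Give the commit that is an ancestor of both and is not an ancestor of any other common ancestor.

Ancestors of 8f2b29a: {0f528de, 2ed0cff, 32f1c4d, 42e8129, 57789b8, 8f2b29a, d2a3ad6, f7e9b8b}.
Ancestors of 8a46a4f: {0f528de, 2ed0cff, 32f1c4d, 42e8129, 57789b8, 63e27ea, 8a46a4f, aab547b, d2a3ad6, d627fa6}.
Common ancestors: {0f528de, 2ed0cff, 32f1c4d, 42e8129, 57789b8, d2a3ad6}.
Among these, 32f1c4d is not an ancestor of any other common ancestor — it is the merge base.

32f1c4d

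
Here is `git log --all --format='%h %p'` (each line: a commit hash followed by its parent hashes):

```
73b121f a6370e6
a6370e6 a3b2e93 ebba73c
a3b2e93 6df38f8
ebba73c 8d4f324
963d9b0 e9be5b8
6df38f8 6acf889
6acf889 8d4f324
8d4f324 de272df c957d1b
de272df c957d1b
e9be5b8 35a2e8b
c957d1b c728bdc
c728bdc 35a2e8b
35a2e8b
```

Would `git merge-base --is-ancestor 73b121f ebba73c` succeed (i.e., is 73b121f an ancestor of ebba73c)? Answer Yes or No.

No

Ancestors of ebba73c: {35a2e8b, 8d4f324, c728bdc, c957d1b, de272df, ebba73c}.
73b121f is not in that set, so it is not an ancestor of ebba73c.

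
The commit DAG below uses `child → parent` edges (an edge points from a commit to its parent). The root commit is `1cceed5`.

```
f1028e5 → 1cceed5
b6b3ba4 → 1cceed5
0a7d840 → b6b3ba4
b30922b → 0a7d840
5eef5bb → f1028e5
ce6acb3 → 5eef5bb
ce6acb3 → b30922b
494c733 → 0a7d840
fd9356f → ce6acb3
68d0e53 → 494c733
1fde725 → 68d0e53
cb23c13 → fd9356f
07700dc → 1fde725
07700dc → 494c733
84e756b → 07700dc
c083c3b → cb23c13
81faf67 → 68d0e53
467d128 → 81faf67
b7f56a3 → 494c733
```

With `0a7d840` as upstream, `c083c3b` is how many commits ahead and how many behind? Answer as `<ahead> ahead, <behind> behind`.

7 ahead, 0 behind

Reachable from c083c3b: {0a7d840, 1cceed5, 5eef5bb, b30922b, b6b3ba4, c083c3b, cb23c13, ce6acb3, f1028e5, fd9356f}.
Reachable from 0a7d840: {0a7d840, 1cceed5, b6b3ba4}.
Only in c083c3b's history (ahead): {5eef5bb, b30922b, c083c3b, cb23c13, ce6acb3, f1028e5, fd9356f} — 7.
Only in 0a7d840's history (behind): {} — 0.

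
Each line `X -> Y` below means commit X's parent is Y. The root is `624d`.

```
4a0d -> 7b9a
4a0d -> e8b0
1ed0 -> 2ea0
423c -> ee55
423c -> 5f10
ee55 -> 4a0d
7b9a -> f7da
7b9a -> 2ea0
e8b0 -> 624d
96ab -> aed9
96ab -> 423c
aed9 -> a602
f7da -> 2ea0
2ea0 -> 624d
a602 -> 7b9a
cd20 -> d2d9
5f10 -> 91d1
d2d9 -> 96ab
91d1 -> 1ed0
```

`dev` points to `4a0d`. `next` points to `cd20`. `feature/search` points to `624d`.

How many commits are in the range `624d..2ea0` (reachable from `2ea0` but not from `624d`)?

Reachable from 2ea0: {2ea0, 624d}.
Reachable from 624d: {624d}.
In 2ea0's history but not 624d's: {2ea0} — 1 commit.

1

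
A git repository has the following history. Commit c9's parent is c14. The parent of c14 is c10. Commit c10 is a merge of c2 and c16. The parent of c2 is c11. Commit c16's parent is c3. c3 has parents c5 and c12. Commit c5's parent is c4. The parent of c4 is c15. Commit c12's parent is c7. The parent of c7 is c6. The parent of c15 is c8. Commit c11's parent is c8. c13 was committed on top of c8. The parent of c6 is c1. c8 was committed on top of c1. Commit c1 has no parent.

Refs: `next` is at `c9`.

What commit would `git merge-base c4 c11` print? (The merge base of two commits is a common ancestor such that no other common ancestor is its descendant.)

c8

Ancestors of c4: {c1, c15, c4, c8}.
Ancestors of c11: {c1, c11, c8}.
Common ancestors: {c1, c8}.
Among these, c8 is not an ancestor of any other common ancestor — it is the merge base.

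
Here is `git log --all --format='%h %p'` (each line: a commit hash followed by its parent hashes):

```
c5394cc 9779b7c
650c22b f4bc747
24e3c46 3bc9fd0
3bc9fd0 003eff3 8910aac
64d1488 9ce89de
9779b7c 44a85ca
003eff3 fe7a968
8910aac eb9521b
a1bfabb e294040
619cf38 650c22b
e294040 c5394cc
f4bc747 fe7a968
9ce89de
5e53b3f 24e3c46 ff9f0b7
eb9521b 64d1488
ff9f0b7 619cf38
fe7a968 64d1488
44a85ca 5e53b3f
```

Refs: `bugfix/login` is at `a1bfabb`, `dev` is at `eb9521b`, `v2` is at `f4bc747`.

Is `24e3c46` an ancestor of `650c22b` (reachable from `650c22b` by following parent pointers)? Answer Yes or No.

No

Ancestors of 650c22b: {64d1488, 650c22b, 9ce89de, f4bc747, fe7a968}.
24e3c46 is not in that set, so it is not an ancestor of 650c22b.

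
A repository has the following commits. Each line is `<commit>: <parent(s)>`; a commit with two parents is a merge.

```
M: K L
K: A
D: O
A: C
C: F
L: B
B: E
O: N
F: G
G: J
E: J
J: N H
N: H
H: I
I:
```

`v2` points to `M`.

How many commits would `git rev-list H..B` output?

4

Reachable from B: {B, E, H, I, J, N}.
Reachable from H: {H, I}.
In B's history but not H's: {B, E, J, N} — 4 commits.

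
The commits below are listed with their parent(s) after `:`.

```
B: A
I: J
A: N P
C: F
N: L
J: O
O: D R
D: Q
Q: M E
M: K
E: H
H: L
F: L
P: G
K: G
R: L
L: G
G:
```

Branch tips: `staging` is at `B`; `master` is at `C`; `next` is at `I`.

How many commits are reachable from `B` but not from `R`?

4

Reachable from B: {A, B, G, L, N, P}.
Reachable from R: {G, L, R}.
In B's history but not R's: {A, B, N, P} — 4 commits.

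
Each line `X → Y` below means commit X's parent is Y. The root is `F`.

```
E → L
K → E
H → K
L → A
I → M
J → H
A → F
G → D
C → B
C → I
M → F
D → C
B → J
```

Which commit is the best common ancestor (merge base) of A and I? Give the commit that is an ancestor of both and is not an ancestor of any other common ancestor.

F

Ancestors of A: {A, F}.
Ancestors of I: {F, I, M}.
Common ancestors: {F}.
The only common ancestor is F, so it is the merge base.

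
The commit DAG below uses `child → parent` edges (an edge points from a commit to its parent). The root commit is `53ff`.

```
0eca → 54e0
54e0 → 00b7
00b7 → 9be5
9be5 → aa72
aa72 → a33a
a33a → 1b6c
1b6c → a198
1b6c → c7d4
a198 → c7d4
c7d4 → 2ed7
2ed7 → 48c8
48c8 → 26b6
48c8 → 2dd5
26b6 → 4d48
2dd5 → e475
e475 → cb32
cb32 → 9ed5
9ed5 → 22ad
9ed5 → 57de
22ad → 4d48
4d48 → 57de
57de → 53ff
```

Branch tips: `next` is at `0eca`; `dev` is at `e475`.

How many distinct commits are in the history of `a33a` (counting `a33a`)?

15

Walking parent pointers from a33a: reachable set = {1b6c, 22ad, 26b6, 2dd5, 2ed7, 48c8, 4d48, 53ff, 57de, 9ed5, a198, a33a, c7d4, cb32, e475}.
That is 15 commits.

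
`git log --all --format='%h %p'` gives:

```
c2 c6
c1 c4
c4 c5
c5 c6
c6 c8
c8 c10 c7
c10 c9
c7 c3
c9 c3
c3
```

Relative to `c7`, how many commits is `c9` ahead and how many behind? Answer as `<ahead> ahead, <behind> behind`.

Reachable from c9: {c3, c9}.
Reachable from c7: {c3, c7}.
Only in c9's history (ahead): {c9} — 1.
Only in c7's history (behind): {c7} — 1.

1 ahead, 1 behind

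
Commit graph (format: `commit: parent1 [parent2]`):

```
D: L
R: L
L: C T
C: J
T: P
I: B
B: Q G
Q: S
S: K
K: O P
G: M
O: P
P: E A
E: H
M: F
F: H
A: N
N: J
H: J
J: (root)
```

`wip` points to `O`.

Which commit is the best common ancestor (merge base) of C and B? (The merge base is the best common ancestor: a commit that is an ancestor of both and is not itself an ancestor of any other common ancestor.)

J

Ancestors of C: {C, J}.
Ancestors of B: {A, B, E, F, G, H, J, K, M, N, O, P, Q, S}.
Common ancestors: {J}.
The only common ancestor is J, so it is the merge base.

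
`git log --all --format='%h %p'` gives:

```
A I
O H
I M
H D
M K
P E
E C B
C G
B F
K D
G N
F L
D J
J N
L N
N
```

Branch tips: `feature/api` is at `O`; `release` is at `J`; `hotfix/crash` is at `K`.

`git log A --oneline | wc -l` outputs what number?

7

Walking parent pointers from A: reachable set = {A, D, I, J, K, M, N}.
That is 7 commits.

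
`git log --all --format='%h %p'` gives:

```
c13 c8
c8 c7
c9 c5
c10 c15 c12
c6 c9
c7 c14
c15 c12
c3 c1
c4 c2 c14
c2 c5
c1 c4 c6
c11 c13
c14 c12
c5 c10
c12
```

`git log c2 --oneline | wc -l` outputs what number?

5

Walking parent pointers from c2: reachable set = {c10, c12, c15, c2, c5}.
That is 5 commits.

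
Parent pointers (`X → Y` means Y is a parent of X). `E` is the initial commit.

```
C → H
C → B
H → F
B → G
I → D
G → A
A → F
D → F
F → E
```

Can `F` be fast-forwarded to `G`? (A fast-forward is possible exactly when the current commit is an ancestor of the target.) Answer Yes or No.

A fast-forward from F to G is possible iff F is an ancestor of G.
Ancestors of G: {A, E, F, G}.
F is among them, so fast-forward is possible.

Yes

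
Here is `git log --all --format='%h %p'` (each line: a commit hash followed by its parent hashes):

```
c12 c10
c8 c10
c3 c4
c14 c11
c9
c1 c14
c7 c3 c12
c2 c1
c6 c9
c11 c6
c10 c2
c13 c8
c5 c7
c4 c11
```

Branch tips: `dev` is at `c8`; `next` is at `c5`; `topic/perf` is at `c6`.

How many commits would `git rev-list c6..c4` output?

2

Reachable from c4: {c11, c4, c6, c9}.
Reachable from c6: {c6, c9}.
In c4's history but not c6's: {c11, c4} — 2 commits.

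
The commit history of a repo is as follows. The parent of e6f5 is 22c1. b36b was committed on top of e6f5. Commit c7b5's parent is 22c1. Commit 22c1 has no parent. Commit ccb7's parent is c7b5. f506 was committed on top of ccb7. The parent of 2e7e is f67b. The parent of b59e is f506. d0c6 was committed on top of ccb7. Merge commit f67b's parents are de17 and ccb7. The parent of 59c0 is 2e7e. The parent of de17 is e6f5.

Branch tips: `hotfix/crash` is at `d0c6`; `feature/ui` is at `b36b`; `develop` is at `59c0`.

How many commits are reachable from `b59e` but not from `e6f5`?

Reachable from b59e: {22c1, b59e, c7b5, ccb7, f506}.
Reachable from e6f5: {22c1, e6f5}.
In b59e's history but not e6f5's: {b59e, c7b5, ccb7, f506} — 4 commits.

4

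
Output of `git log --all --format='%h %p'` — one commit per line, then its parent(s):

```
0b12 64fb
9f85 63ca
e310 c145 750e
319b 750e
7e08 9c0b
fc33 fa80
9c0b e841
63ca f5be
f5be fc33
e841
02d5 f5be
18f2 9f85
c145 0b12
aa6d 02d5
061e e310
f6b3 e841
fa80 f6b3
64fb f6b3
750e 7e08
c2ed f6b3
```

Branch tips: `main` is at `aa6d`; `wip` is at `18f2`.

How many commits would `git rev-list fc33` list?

Walking parent pointers from fc33: reachable set = {e841, f6b3, fa80, fc33}.
That is 4 commits.

4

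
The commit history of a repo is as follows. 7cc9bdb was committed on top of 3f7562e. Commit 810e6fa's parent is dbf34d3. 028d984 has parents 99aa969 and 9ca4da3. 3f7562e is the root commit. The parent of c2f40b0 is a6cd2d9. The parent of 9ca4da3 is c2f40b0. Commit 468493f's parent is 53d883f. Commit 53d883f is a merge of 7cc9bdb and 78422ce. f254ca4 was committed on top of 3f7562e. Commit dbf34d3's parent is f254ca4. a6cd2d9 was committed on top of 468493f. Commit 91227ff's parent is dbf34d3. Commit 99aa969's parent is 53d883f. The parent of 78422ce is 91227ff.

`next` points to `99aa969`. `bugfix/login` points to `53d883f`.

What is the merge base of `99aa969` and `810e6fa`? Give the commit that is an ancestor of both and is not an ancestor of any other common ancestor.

dbf34d3

Ancestors of 99aa969: {3f7562e, 53d883f, 78422ce, 7cc9bdb, 91227ff, 99aa969, dbf34d3, f254ca4}.
Ancestors of 810e6fa: {3f7562e, 810e6fa, dbf34d3, f254ca4}.
Common ancestors: {3f7562e, dbf34d3, f254ca4}.
Among these, dbf34d3 is not an ancestor of any other common ancestor — it is the merge base.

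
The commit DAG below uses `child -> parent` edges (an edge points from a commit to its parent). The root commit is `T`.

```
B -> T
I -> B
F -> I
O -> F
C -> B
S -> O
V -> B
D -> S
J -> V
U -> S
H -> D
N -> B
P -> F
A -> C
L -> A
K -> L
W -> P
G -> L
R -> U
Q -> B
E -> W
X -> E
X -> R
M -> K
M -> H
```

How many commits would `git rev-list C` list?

Walking parent pointers from C: reachable set = {B, C, T}.
That is 3 commits.

3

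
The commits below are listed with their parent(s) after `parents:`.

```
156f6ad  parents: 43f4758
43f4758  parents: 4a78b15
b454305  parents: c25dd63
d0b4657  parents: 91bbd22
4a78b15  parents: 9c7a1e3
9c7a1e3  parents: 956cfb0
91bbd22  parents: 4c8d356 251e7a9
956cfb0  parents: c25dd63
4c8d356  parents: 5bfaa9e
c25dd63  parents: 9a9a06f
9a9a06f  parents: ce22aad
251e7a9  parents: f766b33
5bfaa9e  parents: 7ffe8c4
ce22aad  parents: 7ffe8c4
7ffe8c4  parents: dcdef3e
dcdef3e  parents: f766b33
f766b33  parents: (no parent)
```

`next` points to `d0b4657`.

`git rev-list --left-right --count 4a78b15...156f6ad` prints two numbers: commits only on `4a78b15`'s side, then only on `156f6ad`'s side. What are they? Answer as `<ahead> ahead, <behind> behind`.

Reachable from 4a78b15: {4a78b15, 7ffe8c4, 956cfb0, 9a9a06f, 9c7a1e3, c25dd63, ce22aad, dcdef3e, f766b33}.
Reachable from 156f6ad: {156f6ad, 43f4758, 4a78b15, 7ffe8c4, 956cfb0, 9a9a06f, 9c7a1e3, c25dd63, ce22aad, dcdef3e, f766b33}.
Only in 4a78b15's history (ahead): {} — 0.
Only in 156f6ad's history (behind): {156f6ad, 43f4758} — 2.

0 ahead, 2 behind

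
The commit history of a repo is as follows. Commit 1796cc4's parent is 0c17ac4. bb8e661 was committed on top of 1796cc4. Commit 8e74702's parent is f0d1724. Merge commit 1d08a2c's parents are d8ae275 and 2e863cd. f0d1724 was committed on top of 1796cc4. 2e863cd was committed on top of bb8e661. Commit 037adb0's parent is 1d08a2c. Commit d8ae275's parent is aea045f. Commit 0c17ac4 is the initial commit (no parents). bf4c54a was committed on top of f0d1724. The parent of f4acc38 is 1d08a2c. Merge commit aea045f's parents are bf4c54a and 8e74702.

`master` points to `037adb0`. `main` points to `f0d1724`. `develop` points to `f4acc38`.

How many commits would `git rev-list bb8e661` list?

3

Walking parent pointers from bb8e661: reachable set = {0c17ac4, 1796cc4, bb8e661}.
That is 3 commits.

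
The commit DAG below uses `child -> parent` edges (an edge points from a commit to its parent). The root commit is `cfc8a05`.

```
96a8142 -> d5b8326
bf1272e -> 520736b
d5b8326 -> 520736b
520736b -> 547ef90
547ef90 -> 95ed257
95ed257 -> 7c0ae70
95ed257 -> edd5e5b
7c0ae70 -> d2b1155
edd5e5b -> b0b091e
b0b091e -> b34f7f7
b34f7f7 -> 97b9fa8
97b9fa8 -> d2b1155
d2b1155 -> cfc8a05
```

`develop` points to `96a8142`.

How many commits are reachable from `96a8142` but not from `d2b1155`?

Reachable from 96a8142: {520736b, 547ef90, 7c0ae70, 95ed257, 96a8142, 97b9fa8, b0b091e, b34f7f7, cfc8a05, d2b1155, d5b8326, edd5e5b}.
Reachable from d2b1155: {cfc8a05, d2b1155}.
In 96a8142's history but not d2b1155's: {520736b, 547ef90, 7c0ae70, 95ed257, 96a8142, 97b9fa8, b0b091e, b34f7f7, d5b8326, edd5e5b} — 10 commits.

10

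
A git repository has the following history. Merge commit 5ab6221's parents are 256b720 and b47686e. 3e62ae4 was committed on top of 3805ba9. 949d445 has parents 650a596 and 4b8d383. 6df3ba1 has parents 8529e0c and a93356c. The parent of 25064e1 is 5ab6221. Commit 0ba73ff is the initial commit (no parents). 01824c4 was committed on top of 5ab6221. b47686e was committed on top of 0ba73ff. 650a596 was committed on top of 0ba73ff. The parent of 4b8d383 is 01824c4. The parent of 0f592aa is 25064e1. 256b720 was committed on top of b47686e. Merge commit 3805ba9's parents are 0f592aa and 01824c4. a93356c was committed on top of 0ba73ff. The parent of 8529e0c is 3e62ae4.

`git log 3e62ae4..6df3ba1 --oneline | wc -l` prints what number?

3

Reachable from 6df3ba1: {01824c4, 0ba73ff, 0f592aa, 25064e1, 256b720, 3805ba9, 3e62ae4, 5ab6221, 6df3ba1, 8529e0c, a93356c, b47686e}.
Reachable from 3e62ae4: {01824c4, 0ba73ff, 0f592aa, 25064e1, 256b720, 3805ba9, 3e62ae4, 5ab6221, b47686e}.
In 6df3ba1's history but not 3e62ae4's: {6df3ba1, 8529e0c, a93356c} — 3 commits.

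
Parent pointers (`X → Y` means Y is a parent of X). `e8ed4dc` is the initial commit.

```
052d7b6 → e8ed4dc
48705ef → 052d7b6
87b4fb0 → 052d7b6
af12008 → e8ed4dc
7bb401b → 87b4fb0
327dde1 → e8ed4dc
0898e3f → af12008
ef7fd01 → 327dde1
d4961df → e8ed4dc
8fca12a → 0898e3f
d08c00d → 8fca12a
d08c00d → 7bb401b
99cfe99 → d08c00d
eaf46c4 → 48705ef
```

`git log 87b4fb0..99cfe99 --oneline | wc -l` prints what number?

Reachable from 99cfe99: {052d7b6, 0898e3f, 7bb401b, 87b4fb0, 8fca12a, 99cfe99, af12008, d08c00d, e8ed4dc}.
Reachable from 87b4fb0: {052d7b6, 87b4fb0, e8ed4dc}.
In 99cfe99's history but not 87b4fb0's: {0898e3f, 7bb401b, 8fca12a, 99cfe99, af12008, d08c00d} — 6 commits.

6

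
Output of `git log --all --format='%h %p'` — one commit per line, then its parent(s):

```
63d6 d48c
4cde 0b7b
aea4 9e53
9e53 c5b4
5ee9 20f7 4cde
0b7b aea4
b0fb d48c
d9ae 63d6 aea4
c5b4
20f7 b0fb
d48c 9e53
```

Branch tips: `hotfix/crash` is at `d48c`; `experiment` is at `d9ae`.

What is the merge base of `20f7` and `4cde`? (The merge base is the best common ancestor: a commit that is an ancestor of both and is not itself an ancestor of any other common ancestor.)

Ancestors of 20f7: {20f7, 9e53, b0fb, c5b4, d48c}.
Ancestors of 4cde: {0b7b, 4cde, 9e53, aea4, c5b4}.
Common ancestors: {9e53, c5b4}.
Among these, 9e53 is not an ancestor of any other common ancestor — it is the merge base.

9e53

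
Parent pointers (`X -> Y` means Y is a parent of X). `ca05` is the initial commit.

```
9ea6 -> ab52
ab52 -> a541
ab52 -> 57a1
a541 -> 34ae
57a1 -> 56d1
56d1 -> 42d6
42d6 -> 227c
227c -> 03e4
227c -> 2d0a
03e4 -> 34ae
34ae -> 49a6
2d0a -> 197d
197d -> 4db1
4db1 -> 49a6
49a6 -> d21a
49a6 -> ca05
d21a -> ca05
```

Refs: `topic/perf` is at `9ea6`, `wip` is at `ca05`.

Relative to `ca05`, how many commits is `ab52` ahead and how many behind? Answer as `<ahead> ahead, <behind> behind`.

13 ahead, 0 behind

Reachable from ab52: {03e4, 197d, 227c, 2d0a, 34ae, 42d6, 49a6, 4db1, 56d1, 57a1, a541, ab52, ca05, d21a}.
Reachable from ca05: {ca05}.
Only in ab52's history (ahead): {03e4, 197d, 227c, 2d0a, 34ae, 42d6, 49a6, 4db1, 56d1, 57a1, a541, ab52, d21a} — 13.
Only in ca05's history (behind): {} — 0.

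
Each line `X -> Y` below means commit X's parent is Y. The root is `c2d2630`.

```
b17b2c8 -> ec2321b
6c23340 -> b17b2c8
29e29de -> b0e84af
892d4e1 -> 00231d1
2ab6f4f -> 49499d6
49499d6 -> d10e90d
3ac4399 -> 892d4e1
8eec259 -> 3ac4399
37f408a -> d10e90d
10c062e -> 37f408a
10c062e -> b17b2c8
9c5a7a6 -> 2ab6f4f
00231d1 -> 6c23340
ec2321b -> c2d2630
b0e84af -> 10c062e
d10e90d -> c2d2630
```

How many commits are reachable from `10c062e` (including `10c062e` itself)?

6

Walking parent pointers from 10c062e: reachable set = {10c062e, 37f408a, b17b2c8, c2d2630, d10e90d, ec2321b}.
That is 6 commits.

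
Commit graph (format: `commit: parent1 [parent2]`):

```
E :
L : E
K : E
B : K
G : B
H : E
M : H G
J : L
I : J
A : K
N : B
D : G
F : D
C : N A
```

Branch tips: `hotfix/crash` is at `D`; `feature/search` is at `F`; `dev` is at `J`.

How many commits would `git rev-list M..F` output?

2

Reachable from F: {B, D, E, F, G, K}.
Reachable from M: {B, E, G, H, K, M}.
In F's history but not M's: {D, F} — 2 commits.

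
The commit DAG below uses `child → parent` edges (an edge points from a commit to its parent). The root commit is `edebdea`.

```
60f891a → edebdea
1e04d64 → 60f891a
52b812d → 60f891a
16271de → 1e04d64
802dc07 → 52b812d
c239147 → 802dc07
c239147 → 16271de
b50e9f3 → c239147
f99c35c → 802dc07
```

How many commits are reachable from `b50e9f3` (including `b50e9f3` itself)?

Walking parent pointers from b50e9f3: reachable set = {16271de, 1e04d64, 52b812d, 60f891a, 802dc07, b50e9f3, c239147, edebdea}.
That is 8 commits.

8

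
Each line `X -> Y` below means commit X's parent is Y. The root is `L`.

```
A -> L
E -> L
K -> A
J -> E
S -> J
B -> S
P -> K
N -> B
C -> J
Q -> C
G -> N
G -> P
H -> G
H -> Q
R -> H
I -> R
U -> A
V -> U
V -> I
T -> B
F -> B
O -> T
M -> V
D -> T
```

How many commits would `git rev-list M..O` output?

Reachable from O: {B, E, J, L, O, S, T}.
Reachable from M: {A, B, C, E, G, H, I, J, K, L, M, N, P, Q, R, S, U, V}.
In O's history but not M's: {O, T} — 2 commits.

2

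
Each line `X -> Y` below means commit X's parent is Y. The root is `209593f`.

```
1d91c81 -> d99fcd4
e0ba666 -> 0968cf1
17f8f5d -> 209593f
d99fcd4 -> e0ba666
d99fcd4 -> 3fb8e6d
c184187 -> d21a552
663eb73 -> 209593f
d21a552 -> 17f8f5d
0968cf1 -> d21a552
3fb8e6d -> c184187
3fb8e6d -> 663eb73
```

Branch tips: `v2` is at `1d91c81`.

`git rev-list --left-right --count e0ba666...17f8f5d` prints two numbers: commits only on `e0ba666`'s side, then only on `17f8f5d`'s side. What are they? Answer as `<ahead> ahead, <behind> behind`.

Reachable from e0ba666: {0968cf1, 17f8f5d, 209593f, d21a552, e0ba666}.
Reachable from 17f8f5d: {17f8f5d, 209593f}.
Only in e0ba666's history (ahead): {0968cf1, d21a552, e0ba666} — 3.
Only in 17f8f5d's history (behind): {} — 0.

3 ahead, 0 behind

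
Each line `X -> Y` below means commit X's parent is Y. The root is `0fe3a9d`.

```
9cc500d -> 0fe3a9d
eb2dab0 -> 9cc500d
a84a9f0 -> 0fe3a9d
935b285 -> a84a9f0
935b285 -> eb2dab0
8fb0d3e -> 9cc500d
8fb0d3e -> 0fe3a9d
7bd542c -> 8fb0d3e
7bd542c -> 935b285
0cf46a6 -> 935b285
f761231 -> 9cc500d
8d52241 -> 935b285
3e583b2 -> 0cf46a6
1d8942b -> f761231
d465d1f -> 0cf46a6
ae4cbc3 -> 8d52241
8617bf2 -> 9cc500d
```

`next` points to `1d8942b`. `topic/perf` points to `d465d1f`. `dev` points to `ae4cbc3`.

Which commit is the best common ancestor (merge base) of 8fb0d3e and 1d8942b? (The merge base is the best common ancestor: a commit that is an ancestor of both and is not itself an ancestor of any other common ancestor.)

9cc500d

Ancestors of 8fb0d3e: {0fe3a9d, 8fb0d3e, 9cc500d}.
Ancestors of 1d8942b: {0fe3a9d, 1d8942b, 9cc500d, f761231}.
Common ancestors: {0fe3a9d, 9cc500d}.
Among these, 9cc500d is not an ancestor of any other common ancestor — it is the merge base.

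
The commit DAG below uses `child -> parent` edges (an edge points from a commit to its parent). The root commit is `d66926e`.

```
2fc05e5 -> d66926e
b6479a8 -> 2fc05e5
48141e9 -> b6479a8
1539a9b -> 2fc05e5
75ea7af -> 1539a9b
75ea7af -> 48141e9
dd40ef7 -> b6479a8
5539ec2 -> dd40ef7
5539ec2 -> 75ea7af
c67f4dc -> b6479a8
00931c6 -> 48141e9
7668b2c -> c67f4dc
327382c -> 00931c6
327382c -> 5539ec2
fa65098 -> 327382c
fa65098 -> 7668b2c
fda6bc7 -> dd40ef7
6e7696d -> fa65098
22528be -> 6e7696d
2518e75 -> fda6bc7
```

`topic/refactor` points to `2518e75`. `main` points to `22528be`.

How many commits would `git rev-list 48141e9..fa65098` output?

9

Reachable from fa65098: {00931c6, 1539a9b, 2fc05e5, 327382c, 48141e9, 5539ec2, 75ea7af, 7668b2c, b6479a8, c67f4dc, d66926e, dd40ef7, fa65098}.
Reachable from 48141e9: {2fc05e5, 48141e9, b6479a8, d66926e}.
In fa65098's history but not 48141e9's: {00931c6, 1539a9b, 327382c, 5539ec2, 75ea7af, 7668b2c, c67f4dc, dd40ef7, fa65098} — 9 commits.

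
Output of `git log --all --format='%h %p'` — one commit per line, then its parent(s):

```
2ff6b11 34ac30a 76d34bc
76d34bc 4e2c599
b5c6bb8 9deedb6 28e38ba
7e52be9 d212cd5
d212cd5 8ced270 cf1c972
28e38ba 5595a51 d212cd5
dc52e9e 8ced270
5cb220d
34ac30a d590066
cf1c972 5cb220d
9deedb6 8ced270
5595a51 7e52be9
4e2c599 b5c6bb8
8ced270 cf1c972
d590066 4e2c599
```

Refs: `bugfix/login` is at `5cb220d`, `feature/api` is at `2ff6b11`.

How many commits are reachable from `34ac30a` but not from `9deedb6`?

Reachable from 34ac30a: {28e38ba, 34ac30a, 4e2c599, 5595a51, 5cb220d, 7e52be9, 8ced270, 9deedb6, b5c6bb8, cf1c972, d212cd5, d590066}.
Reachable from 9deedb6: {5cb220d, 8ced270, 9deedb6, cf1c972}.
In 34ac30a's history but not 9deedb6's: {28e38ba, 34ac30a, 4e2c599, 5595a51, 7e52be9, b5c6bb8, d212cd5, d590066} — 8 commits.

8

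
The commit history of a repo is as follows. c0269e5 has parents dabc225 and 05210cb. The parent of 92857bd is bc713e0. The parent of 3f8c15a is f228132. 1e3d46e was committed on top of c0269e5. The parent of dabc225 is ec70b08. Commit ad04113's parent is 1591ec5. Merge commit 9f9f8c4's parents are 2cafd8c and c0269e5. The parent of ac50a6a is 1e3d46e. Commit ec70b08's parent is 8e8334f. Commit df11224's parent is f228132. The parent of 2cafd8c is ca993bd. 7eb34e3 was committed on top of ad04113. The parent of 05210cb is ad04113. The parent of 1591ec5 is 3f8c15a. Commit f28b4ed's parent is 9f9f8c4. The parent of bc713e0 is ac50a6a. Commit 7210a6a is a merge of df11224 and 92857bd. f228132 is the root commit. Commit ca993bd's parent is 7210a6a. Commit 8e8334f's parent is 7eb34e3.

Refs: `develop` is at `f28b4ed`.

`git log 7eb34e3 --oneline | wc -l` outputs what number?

5

Walking parent pointers from 7eb34e3: reachable set = {1591ec5, 3f8c15a, 7eb34e3, ad04113, f228132}.
That is 5 commits.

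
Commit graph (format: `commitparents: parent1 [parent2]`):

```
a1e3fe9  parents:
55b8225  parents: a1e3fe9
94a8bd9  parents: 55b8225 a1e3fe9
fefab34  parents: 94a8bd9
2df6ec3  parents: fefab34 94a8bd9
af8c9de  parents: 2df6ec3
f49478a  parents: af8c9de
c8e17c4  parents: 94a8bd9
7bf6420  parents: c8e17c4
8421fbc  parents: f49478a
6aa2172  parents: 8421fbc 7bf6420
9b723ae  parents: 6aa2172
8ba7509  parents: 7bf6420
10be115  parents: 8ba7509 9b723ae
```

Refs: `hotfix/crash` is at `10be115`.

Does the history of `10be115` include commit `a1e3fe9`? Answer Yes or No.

Ancestors of 10be115 (commits reachable by following parents): {10be115, 2df6ec3, 55b8225, 6aa2172, 7bf6420, 8421fbc, 8ba7509, 94a8bd9, 9b723ae, a1e3fe9, af8c9de, c8e17c4, f49478a, fefab34}.
a1e3fe9 is in that set, so it is an ancestor of 10be115.

Yes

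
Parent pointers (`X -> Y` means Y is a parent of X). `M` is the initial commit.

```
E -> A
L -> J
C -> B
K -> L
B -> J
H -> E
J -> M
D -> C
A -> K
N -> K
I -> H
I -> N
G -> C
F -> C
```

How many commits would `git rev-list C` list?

Walking parent pointers from C: reachable set = {B, C, J, M}.
That is 4 commits.

4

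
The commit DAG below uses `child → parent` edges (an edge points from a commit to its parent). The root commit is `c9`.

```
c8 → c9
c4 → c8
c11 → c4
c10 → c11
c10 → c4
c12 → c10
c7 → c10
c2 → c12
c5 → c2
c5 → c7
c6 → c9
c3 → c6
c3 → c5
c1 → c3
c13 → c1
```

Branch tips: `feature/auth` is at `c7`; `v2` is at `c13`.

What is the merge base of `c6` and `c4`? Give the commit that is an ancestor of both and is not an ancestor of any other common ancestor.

c9

Ancestors of c6: {c6, c9}.
Ancestors of c4: {c4, c8, c9}.
Common ancestors: {c9}.
The only common ancestor is c9, so it is the merge base.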